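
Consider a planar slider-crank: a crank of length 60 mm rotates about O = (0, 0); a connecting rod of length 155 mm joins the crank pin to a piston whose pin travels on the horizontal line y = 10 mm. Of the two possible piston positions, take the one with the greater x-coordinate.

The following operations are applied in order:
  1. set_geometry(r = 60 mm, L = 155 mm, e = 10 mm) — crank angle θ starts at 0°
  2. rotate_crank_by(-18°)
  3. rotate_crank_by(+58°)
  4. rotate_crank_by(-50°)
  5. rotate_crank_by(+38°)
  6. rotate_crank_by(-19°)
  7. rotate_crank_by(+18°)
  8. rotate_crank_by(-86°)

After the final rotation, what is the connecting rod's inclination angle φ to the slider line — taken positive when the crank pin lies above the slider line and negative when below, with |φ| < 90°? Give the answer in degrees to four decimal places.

set_geometry: r = 60 mm, L = 155 mm, e = 10 mm; θ ← 0°
rotate_crank_by(-18°): θ ← 0° -18° = -18°
rotate_crank_by(+58°): θ ← -18° +58° = 40°
rotate_crank_by(-50°): θ ← 40° -50° = -10°
rotate_crank_by(+38°): θ ← -10° +38° = 28°
rotate_crank_by(-19°): θ ← 28° -19° = 9°
rotate_crank_by(+18°): θ ← 9° +18° = 27°
rotate_crank_by(-86°): θ ← 27° -86° = -59°
crank pin P = (r cos θ, r sin θ) = (30.902284, -51.430038)
h = r sin θ − e = -51.430038 − 10 = -61.430038
sin φ = h / L = -61.430038 / 155 = -0.39632283
φ = arcsin(-0.39632283) = -23.348501°

-23.3485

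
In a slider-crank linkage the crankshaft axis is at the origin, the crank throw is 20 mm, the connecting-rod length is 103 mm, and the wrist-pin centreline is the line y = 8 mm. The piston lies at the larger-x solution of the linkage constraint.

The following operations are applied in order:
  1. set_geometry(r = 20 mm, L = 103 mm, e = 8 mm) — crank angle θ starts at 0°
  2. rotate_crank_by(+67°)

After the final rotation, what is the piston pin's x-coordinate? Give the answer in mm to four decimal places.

set_geometry: r = 20 mm, L = 103 mm, e = 8 mm; θ ← 0°
rotate_crank_by(+67°): θ ← 0° +67° = 67°
crank pin P = (r cos θ, r sin θ) = (7.814623, 18.410097)
h = r sin θ − e = 18.410097 − 8 = 10.410097
x = r cos θ + √(L² − h²) = 7.814623 + √(10609.0 − 108.3701) = 7.814623 + 102.472581 = 110.287204

110.2872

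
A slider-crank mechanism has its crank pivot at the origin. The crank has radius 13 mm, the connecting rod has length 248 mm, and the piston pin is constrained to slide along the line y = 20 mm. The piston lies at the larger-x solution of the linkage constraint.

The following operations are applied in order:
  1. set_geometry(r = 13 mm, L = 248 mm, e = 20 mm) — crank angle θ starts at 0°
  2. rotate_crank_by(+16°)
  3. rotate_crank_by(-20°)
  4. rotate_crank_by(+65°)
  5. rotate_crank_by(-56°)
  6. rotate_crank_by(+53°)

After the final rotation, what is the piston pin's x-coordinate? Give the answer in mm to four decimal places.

set_geometry: r = 13 mm, L = 248 mm, e = 20 mm; θ ← 0°
rotate_crank_by(+16°): θ ← 0° +16° = 16°
rotate_crank_by(-20°): θ ← 16° -20° = -4°
rotate_crank_by(+65°): θ ← -4° +65° = 61°
rotate_crank_by(-56°): θ ← 61° -56° = 5°
rotate_crank_by(+53°): θ ← 5° +53° = 58°
crank pin P = (r cos θ, r sin θ) = (6.888950, 11.024625)
h = r sin θ − e = 11.024625 − 20 = -8.975375
x = r cos θ + √(L² − h²) = 6.888950 + √(61504.0 − 80.5574) = 6.888950 + 247.837533 = 254.726483

254.7265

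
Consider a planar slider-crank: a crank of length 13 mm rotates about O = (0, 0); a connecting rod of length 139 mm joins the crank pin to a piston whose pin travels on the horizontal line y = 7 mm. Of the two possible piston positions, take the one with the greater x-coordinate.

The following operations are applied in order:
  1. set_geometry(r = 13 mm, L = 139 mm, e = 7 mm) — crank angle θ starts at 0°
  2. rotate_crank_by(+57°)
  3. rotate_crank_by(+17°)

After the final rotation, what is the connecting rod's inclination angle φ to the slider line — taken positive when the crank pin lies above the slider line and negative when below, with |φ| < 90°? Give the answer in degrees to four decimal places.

set_geometry: r = 13 mm, L = 139 mm, e = 7 mm; θ ← 0°
rotate_crank_by(+57°): θ ← 0° +57° = 57°
rotate_crank_by(+17°): θ ← 57° +17° = 74°
crank pin P = (r cos θ, r sin θ) = (3.583286, 12.496402)
h = r sin θ − e = 12.496402 − 7 = 5.496402
sin φ = h / L = 5.496402 / 139 = 0.03954246
φ = arcsin(0.03954246) = 2.266207°

2.2662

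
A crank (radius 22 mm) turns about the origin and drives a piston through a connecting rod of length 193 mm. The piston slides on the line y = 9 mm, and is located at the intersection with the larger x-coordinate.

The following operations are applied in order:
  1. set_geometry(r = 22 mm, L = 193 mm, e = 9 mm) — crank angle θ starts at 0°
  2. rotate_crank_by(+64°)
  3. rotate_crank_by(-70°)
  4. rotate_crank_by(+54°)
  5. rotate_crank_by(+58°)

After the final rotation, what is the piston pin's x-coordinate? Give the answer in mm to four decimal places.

186.5533

set_geometry: r = 22 mm, L = 193 mm, e = 9 mm; θ ← 0°
rotate_crank_by(+64°): θ ← 0° +64° = 64°
rotate_crank_by(-70°): θ ← 64° -70° = -6°
rotate_crank_by(+54°): θ ← -6° +54° = 48°
rotate_crank_by(+58°): θ ← 48° +58° = 106°
crank pin P = (r cos θ, r sin θ) = (-6.064022, 21.147757)
h = r sin θ − e = 21.147757 − 9 = 12.147757
x = r cos θ + √(L² − h²) = -6.064022 + √(37249.0 − 147.5680) = -6.064022 + 192.617320 = 186.553298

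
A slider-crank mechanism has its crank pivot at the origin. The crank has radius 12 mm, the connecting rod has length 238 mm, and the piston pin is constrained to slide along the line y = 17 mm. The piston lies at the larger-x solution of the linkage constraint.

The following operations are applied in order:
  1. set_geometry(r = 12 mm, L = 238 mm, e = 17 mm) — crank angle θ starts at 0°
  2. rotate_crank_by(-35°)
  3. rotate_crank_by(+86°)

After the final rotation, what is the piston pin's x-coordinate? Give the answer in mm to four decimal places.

set_geometry: r = 12 mm, L = 238 mm, e = 17 mm; θ ← 0°
rotate_crank_by(-35°): θ ← 0° -35° = -35°
rotate_crank_by(+86°): θ ← -35° +86° = 51°
crank pin P = (r cos θ, r sin θ) = (7.551845, 9.325752)
h = r sin θ − e = 9.325752 − 17 = -7.674248
x = r cos θ + √(L² − h²) = 7.551845 + √(56644.0 − 58.8941) = 7.551845 + 237.876241 = 245.428085

245.4281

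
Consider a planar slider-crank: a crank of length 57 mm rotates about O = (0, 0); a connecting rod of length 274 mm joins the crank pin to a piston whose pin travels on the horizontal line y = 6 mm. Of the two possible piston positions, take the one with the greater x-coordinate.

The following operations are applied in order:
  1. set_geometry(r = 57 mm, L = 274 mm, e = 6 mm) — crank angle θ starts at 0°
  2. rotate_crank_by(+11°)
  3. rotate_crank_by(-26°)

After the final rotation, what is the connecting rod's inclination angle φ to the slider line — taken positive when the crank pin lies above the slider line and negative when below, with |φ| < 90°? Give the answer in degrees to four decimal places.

set_geometry: r = 57 mm, L = 274 mm, e = 6 mm; θ ← 0°
rotate_crank_by(+11°): θ ← 0° +11° = 11°
rotate_crank_by(-26°): θ ← 11° -26° = -15°
crank pin P = (r cos θ, r sin θ) = (55.057772, -14.752686)
h = r sin θ − e = -14.752686 − 6 = -20.752686
sin φ = h / L = -20.752686 / 274 = -0.07573973
φ = arcsin(-0.07573973) = -4.343727°

-4.3437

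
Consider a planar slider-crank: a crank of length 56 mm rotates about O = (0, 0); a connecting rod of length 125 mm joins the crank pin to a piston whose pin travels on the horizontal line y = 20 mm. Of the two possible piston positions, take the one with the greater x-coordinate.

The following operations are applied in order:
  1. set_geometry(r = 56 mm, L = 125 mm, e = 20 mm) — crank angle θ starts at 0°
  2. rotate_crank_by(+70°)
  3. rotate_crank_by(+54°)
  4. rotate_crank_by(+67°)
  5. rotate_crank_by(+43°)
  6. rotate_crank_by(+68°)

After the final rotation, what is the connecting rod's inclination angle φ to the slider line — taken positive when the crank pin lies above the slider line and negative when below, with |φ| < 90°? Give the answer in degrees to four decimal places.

set_geometry: r = 56 mm, L = 125 mm, e = 20 mm; θ ← 0°
rotate_crank_by(+70°): θ ← 0° +70° = 70°
rotate_crank_by(+54°): θ ← 70° +54° = 124°
rotate_crank_by(+67°): θ ← 124° +67° = 191°
rotate_crank_by(+43°): θ ← 191° +43° = 234°
rotate_crank_by(+68°): θ ← 234° +68° = 302°
crank pin P = (r cos θ, r sin θ) = (29.675479, -47.490693)
h = r sin θ − e = -47.490693 − 20 = -67.490693
sin φ = h / L = -67.490693 / 125 = -0.53992555
φ = arcsin(-0.53992555) = -32.678571°

-32.6786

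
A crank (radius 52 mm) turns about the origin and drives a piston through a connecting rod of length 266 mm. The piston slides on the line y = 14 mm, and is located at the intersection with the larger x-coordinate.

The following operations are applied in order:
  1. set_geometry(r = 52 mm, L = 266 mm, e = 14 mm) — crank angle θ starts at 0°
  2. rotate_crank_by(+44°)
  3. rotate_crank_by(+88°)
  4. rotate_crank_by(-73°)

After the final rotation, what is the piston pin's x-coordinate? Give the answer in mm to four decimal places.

set_geometry: r = 52 mm, L = 266 mm, e = 14 mm; θ ← 0°
rotate_crank_by(+44°): θ ← 0° +44° = 44°
rotate_crank_by(+88°): θ ← 44° +88° = 132°
rotate_crank_by(-73°): θ ← 132° -73° = 59°
crank pin P = (r cos θ, r sin θ) = (26.781980, 44.572700)
h = r sin θ − e = 44.572700 − 14 = 30.572700
x = r cos θ + √(L² − h²) = 26.781980 + √(70756.0 − 934.6900) = 26.781980 + 264.237223 = 291.019203

291.0192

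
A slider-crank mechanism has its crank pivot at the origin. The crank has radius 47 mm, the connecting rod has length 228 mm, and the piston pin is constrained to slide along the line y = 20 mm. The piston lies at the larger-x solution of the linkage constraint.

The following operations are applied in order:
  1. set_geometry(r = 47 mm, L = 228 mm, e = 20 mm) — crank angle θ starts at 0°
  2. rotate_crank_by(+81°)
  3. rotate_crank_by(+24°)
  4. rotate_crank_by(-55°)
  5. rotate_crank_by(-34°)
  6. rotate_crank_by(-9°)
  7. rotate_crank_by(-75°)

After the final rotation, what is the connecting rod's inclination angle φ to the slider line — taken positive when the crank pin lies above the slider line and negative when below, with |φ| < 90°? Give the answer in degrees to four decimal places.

set_geometry: r = 47 mm, L = 228 mm, e = 20 mm; θ ← 0°
rotate_crank_by(+81°): θ ← 0° +81° = 81°
rotate_crank_by(+24°): θ ← 81° +24° = 105°
rotate_crank_by(-55°): θ ← 105° -55° = 50°
rotate_crank_by(-34°): θ ← 50° -34° = 16°
rotate_crank_by(-9°): θ ← 16° -9° = 7°
rotate_crank_by(-75°): θ ← 7° -75° = -68°
crank pin P = (r cos θ, r sin θ) = (17.606510, -43.577641)
h = r sin θ − e = -43.577641 − 20 = -63.577641
sin φ = h / L = -63.577641 / 228 = -0.27884930
φ = arcsin(-0.27884930) = -16.191540°

-16.1915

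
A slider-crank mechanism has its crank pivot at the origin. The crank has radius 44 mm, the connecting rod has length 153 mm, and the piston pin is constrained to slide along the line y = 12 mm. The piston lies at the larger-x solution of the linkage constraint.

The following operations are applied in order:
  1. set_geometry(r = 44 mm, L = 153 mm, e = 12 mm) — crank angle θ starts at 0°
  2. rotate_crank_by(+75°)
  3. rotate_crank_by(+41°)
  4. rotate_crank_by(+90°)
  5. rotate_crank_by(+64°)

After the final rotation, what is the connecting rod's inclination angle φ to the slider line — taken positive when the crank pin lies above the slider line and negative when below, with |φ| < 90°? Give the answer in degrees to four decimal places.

-21.4699

set_geometry: r = 44 mm, L = 153 mm, e = 12 mm; θ ← 0°
rotate_crank_by(+75°): θ ← 0° +75° = 75°
rotate_crank_by(+41°): θ ← 75° +41° = 116°
rotate_crank_by(+90°): θ ← 116° +90° = 206°
rotate_crank_by(+64°): θ ← 206° +64° = 270°
crank pin P = (r cos θ, r sin θ) = (-0.000000, -44.000000)
h = r sin θ − e = -44.000000 − 12 = -56.000000
sin φ = h / L = -56.000000 / 153 = -0.36601307
φ = arcsin(-0.36601307) = -21.469942°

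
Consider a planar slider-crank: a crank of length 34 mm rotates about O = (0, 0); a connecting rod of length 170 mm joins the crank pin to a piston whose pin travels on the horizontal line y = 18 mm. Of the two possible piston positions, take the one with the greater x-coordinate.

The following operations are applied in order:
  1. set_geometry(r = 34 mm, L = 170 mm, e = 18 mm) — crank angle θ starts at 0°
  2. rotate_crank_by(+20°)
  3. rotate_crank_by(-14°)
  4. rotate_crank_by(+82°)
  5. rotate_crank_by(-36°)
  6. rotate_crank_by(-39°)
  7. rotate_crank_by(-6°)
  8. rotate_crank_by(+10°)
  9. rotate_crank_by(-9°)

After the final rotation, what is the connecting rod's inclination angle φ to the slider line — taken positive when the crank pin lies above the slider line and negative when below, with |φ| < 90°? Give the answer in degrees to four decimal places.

set_geometry: r = 34 mm, L = 170 mm, e = 18 mm; θ ← 0°
rotate_crank_by(+20°): θ ← 0° +20° = 20°
rotate_crank_by(-14°): θ ← 20° -14° = 6°
rotate_crank_by(+82°): θ ← 6° +82° = 88°
rotate_crank_by(-36°): θ ← 88° -36° = 52°
rotate_crank_by(-39°): θ ← 52° -39° = 13°
rotate_crank_by(-6°): θ ← 13° -6° = 7°
rotate_crank_by(+10°): θ ← 7° +10° = 17°
rotate_crank_by(-9°): θ ← 17° -9° = 8°
crank pin P = (r cos θ, r sin θ) = (33.669114, 4.731885)
h = r sin θ − e = 4.731885 − 18 = -13.268115
sin φ = h / L = -13.268115 / 170 = -0.07804773
φ = arcsin(-0.07804773) = -4.476358°

-4.4764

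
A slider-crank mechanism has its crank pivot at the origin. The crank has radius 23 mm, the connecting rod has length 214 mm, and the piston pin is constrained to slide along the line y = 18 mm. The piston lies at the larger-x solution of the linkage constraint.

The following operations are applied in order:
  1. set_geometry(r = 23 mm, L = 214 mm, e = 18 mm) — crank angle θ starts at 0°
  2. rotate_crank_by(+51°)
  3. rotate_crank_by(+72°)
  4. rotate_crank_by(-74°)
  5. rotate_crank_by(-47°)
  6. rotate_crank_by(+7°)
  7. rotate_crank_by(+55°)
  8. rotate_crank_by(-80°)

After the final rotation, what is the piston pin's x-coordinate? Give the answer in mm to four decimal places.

set_geometry: r = 23 mm, L = 214 mm, e = 18 mm; θ ← 0°
rotate_crank_by(+51°): θ ← 0° +51° = 51°
rotate_crank_by(+72°): θ ← 51° +72° = 123°
rotate_crank_by(-74°): θ ← 123° -74° = 49°
rotate_crank_by(-47°): θ ← 49° -47° = 2°
rotate_crank_by(+7°): θ ← 2° +7° = 9°
rotate_crank_by(+55°): θ ← 9° +55° = 64°
rotate_crank_by(-80°): θ ← 64° -80° = -16°
crank pin P = (r cos θ, r sin θ) = (22.109019, -6.339659)
h = r sin θ − e = -6.339659 − 18 = -24.339659
x = r cos θ + √(L² − h²) = 22.109019 + √(45796.0 − 592.4190) = 22.109019 + 212.611338 = 234.720357

234.7204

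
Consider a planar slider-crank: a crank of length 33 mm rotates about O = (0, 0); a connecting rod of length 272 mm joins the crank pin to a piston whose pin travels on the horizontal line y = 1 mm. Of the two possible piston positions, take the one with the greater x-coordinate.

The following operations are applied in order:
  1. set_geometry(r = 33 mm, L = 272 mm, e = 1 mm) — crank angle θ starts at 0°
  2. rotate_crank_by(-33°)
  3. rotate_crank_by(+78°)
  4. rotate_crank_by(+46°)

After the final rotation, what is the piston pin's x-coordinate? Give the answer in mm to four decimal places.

269.5358

set_geometry: r = 33 mm, L = 272 mm, e = 1 mm; θ ← 0°
rotate_crank_by(-33°): θ ← 0° -33° = -33°
rotate_crank_by(+78°): θ ← -33° +78° = 45°
rotate_crank_by(+46°): θ ← 45° +46° = 91°
crank pin P = (r cos θ, r sin θ) = (-0.575929, 32.994974)
h = r sin θ − e = 32.994974 − 1 = 31.994974
x = r cos θ + √(L² − h²) = -0.575929 + √(73984.0 − 1023.6784) = -0.575929 + 270.111684 = 269.535754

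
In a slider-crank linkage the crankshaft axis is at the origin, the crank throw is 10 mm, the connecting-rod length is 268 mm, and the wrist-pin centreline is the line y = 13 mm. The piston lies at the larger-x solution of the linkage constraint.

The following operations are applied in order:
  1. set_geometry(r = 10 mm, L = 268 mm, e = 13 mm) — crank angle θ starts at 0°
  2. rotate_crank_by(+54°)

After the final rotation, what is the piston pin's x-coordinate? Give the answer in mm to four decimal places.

273.8329

set_geometry: r = 10 mm, L = 268 mm, e = 13 mm; θ ← 0°
rotate_crank_by(+54°): θ ← 0° +54° = 54°
crank pin P = (r cos θ, r sin θ) = (5.877853, 8.090170)
h = r sin θ − e = 8.090170 − 13 = -4.909830
x = r cos θ + √(L² − h²) = 5.877853 + √(71824.0 − 24.1064) = 5.877853 + 267.955022 = 273.832874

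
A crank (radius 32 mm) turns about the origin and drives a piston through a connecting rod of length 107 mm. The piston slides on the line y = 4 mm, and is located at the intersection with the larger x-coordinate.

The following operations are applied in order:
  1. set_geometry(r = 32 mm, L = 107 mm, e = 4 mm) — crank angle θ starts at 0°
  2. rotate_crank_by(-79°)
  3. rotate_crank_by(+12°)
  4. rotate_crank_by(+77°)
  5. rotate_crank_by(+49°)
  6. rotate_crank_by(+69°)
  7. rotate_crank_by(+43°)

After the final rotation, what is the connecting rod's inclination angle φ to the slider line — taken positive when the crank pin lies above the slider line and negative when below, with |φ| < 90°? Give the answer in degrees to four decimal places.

set_geometry: r = 32 mm, L = 107 mm, e = 4 mm; θ ← 0°
rotate_crank_by(-79°): θ ← 0° -79° = -79°
rotate_crank_by(+12°): θ ← -79° +12° = -67°
rotate_crank_by(+77°): θ ← -67° +77° = 10°
rotate_crank_by(+49°): θ ← 10° +49° = 59°
rotate_crank_by(+69°): θ ← 59° +69° = 128°
rotate_crank_by(+43°): θ ← 128° +43° = 171°
crank pin P = (r cos θ, r sin θ) = (-31.606027, 5.005903)
h = r sin θ − e = 5.005903 − 4 = 1.005903
sin φ = h / L = 1.005903 / 107 = 0.00940096
φ = arcsin(0.00940096) = 0.538643°

0.5386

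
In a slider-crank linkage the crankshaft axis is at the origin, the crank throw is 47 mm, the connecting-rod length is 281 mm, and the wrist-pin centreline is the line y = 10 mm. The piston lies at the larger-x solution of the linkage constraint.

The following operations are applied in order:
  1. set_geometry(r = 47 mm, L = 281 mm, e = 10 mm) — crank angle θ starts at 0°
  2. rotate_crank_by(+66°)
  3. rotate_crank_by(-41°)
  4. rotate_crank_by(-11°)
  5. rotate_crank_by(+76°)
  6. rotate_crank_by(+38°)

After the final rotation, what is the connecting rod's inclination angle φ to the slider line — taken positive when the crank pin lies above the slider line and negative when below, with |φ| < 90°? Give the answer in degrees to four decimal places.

5.5213

set_geometry: r = 47 mm, L = 281 mm, e = 10 mm; θ ← 0°
rotate_crank_by(+66°): θ ← 0° +66° = 66°
rotate_crank_by(-41°): θ ← 66° -41° = 25°
rotate_crank_by(-11°): θ ← 25° -11° = 14°
rotate_crank_by(+76°): θ ← 14° +76° = 90°
rotate_crank_by(+38°): θ ← 90° +38° = 128°
crank pin P = (r cos θ, r sin θ) = (-28.936089, 37.036505)
h = r sin θ − e = 37.036505 − 10 = 27.036505
sin φ = h / L = 27.036505 / 281 = 0.09621532
φ = arcsin(0.09621532) = 5.521273°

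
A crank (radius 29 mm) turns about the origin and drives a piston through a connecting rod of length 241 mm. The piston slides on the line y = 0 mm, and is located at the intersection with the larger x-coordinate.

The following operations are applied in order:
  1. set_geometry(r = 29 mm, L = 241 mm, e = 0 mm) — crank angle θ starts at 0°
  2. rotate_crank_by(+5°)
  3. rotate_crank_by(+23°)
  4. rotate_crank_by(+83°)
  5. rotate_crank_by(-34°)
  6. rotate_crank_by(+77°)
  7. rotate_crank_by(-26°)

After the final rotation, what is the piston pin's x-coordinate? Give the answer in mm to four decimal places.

set_geometry: r = 29 mm, L = 241 mm, e = 0 mm; θ ← 0°
rotate_crank_by(+5°): θ ← 0° +5° = 5°
rotate_crank_by(+23°): θ ← 5° +23° = 28°
rotate_crank_by(+83°): θ ← 28° +83° = 111°
rotate_crank_by(-34°): θ ← 111° -34° = 77°
rotate_crank_by(+77°): θ ← 77° +77° = 154°
rotate_crank_by(-26°): θ ← 154° -26° = 128°
crank pin P = (r cos θ, r sin θ) = (-17.854183, 22.852312)
h = r sin θ − e = 22.852312 − 0 = 22.852312
x = r cos θ + √(L² − h²) = -17.854183 + √(58081.0 − 522.2282) = -17.854183 + 239.914093 = 222.059910

222.0599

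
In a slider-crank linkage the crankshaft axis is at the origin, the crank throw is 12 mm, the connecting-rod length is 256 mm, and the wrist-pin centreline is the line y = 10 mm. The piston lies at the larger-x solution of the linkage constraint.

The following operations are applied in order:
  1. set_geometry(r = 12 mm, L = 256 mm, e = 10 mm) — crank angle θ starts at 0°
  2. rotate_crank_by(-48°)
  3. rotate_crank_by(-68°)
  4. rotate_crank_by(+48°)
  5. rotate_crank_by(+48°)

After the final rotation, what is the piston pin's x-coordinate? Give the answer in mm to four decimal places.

set_geometry: r = 12 mm, L = 256 mm, e = 10 mm; θ ← 0°
rotate_crank_by(-48°): θ ← 0° -48° = -48°
rotate_crank_by(-68°): θ ← -48° -68° = -116°
rotate_crank_by(+48°): θ ← -116° +48° = -68°
rotate_crank_by(+48°): θ ← -68° +48° = -20°
crank pin P = (r cos θ, r sin θ) = (11.276311, -4.104242)
h = r sin θ − e = -4.104242 − 10 = -14.104242
x = r cos θ + √(L² − h²) = 11.276311 + √(65536.0 − 198.9296) = 11.276311 + 255.611170 = 266.887482

266.8875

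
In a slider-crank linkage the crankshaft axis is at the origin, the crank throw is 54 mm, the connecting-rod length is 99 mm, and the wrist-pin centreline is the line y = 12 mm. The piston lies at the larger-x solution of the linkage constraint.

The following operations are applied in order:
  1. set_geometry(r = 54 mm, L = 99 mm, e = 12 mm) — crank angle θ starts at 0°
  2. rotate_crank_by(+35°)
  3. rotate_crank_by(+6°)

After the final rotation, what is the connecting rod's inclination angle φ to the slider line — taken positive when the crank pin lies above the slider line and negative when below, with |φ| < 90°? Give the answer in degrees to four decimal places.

13.6882

set_geometry: r = 54 mm, L = 99 mm, e = 12 mm; θ ← 0°
rotate_crank_by(+35°): θ ← 0° +35° = 35°
rotate_crank_by(+6°): θ ← 35° +6° = 41°
crank pin P = (r cos θ, r sin θ) = (40.754317, 35.427188)
h = r sin θ − e = 35.427188 − 12 = 23.427188
sin φ = h / L = 23.427188 / 99 = 0.23663826
φ = arcsin(0.23663826) = 13.688212°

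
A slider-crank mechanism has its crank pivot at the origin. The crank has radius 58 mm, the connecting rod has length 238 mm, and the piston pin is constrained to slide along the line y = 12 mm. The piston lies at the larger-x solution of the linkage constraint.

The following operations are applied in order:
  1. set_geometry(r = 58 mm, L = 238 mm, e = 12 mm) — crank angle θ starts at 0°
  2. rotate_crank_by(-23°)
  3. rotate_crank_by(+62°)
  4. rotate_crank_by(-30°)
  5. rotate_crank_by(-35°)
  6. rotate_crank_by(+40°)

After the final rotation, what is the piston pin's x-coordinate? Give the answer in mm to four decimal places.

set_geometry: r = 58 mm, L = 238 mm, e = 12 mm; θ ← 0°
rotate_crank_by(-23°): θ ← 0° -23° = -23°
rotate_crank_by(+62°): θ ← -23° +62° = 39°
rotate_crank_by(-30°): θ ← 39° -30° = 9°
rotate_crank_by(-35°): θ ← 9° -35° = -26°
rotate_crank_by(+40°): θ ← -26° +40° = 14°
crank pin P = (r cos θ, r sin θ) = (56.277152, 14.031470)
h = r sin θ − e = 14.031470 − 12 = 2.031470
x = r cos θ + √(L² − h²) = 56.277152 + √(56644.0 − 4.1269) = 56.277152 + 237.991330 = 294.268482

294.2685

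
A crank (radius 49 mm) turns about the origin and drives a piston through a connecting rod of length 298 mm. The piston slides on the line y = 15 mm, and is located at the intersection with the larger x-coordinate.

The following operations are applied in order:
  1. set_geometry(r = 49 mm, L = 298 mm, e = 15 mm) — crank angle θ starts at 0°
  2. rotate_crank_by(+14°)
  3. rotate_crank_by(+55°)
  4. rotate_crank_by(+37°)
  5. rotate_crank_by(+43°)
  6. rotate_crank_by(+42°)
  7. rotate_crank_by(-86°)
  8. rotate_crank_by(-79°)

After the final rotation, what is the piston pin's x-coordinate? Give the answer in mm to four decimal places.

set_geometry: r = 49 mm, L = 298 mm, e = 15 mm; θ ← 0°
rotate_crank_by(+14°): θ ← 0° +14° = 14°
rotate_crank_by(+55°): θ ← 14° +55° = 69°
rotate_crank_by(+37°): θ ← 69° +37° = 106°
rotate_crank_by(+43°): θ ← 106° +43° = 149°
rotate_crank_by(+42°): θ ← 149° +42° = 191°
rotate_crank_by(-86°): θ ← 191° -86° = 105°
rotate_crank_by(-79°): θ ← 105° -79° = 26°
crank pin P = (r cos θ, r sin θ) = (44.040908, 21.480186)
h = r sin θ − e = 21.480186 − 15 = 6.480186
x = r cos θ + √(L² − h²) = 44.040908 + √(88804.0 − 41.9928) = 44.040908 + 297.929534 = 341.970442

341.9704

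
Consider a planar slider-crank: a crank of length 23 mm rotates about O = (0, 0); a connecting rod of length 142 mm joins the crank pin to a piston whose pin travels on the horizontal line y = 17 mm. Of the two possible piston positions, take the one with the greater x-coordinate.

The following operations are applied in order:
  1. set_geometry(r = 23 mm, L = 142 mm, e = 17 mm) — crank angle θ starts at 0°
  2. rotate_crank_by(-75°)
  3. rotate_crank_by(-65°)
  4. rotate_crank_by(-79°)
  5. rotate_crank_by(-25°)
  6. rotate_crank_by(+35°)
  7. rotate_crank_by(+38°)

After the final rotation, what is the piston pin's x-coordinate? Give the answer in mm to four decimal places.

117.7813

set_geometry: r = 23 mm, L = 142 mm, e = 17 mm; θ ← 0°
rotate_crank_by(-75°): θ ← 0° -75° = -75°
rotate_crank_by(-65°): θ ← -75° -65° = -140°
rotate_crank_by(-79°): θ ← -140° -79° = -219°
rotate_crank_by(-25°): θ ← -219° -25° = -244°
rotate_crank_by(+35°): θ ← -244° +35° = -209°
rotate_crank_by(+38°): θ ← -209° +38° = -171°
crank pin P = (r cos θ, r sin θ) = (-22.716832, -3.597993)
h = r sin θ − e = -3.597993 − 17 = -20.597993
x = r cos θ + √(L² − h²) = -22.716832 + √(20164.0 − 424.2773) = -22.716832 + 140.498123 = 117.781292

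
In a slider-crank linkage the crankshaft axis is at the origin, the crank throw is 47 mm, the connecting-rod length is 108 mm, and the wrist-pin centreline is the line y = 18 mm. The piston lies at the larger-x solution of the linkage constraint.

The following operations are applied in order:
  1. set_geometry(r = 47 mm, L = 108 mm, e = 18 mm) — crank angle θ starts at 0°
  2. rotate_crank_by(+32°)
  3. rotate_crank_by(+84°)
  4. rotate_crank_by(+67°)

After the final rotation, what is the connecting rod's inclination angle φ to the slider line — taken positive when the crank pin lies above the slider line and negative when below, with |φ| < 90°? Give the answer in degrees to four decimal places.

set_geometry: r = 47 mm, L = 108 mm, e = 18 mm; θ ← 0°
rotate_crank_by(+32°): θ ← 0° +32° = 32°
rotate_crank_by(+84°): θ ← 32° +84° = 116°
rotate_crank_by(+67°): θ ← 116° +67° = 183°
crank pin P = (r cos θ, r sin θ) = (-46.935588, -2.459790)
h = r sin θ − e = -2.459790 − 18 = -20.459790
sin φ = h / L = -20.459790 / 108 = -0.18944250
φ = arcsin(-0.18944250) = -10.920251°

-10.9203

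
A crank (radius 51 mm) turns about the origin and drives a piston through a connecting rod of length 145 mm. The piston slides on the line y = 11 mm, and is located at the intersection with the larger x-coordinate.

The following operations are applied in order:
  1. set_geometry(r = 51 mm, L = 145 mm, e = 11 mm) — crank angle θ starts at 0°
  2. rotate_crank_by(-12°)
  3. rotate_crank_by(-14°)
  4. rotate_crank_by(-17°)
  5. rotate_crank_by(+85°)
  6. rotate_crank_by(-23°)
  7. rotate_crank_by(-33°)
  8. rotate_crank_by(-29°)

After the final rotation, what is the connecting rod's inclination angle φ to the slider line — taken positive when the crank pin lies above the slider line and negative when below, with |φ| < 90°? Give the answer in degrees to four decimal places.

set_geometry: r = 51 mm, L = 145 mm, e = 11 mm; θ ← 0°
rotate_crank_by(-12°): θ ← 0° -12° = -12°
rotate_crank_by(-14°): θ ← -12° -14° = -26°
rotate_crank_by(-17°): θ ← -26° -17° = -43°
rotate_crank_by(+85°): θ ← -43° +85° = 42°
rotate_crank_by(-23°): θ ← 42° -23° = 19°
rotate_crank_by(-33°): θ ← 19° -33° = -14°
rotate_crank_by(-29°): θ ← -14° -29° = -43°
crank pin P = (r cos θ, r sin θ) = (37.299039, -34.781916)
h = r sin θ − e = -34.781916 − 11 = -45.781916
sin φ = h / L = -45.781916 / 145 = -0.31573735
φ = arcsin(-0.31573735) = -18.405333°

-18.4053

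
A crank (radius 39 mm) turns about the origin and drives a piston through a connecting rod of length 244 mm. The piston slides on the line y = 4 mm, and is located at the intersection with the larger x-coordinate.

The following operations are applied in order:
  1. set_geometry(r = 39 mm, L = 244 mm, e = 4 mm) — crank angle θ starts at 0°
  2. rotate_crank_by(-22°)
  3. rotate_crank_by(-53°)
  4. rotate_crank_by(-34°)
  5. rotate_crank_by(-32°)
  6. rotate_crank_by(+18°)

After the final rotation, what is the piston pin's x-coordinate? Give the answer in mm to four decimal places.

set_geometry: r = 39 mm, L = 244 mm, e = 4 mm; θ ← 0°
rotate_crank_by(-22°): θ ← 0° -22° = -22°
rotate_crank_by(-53°): θ ← -22° -53° = -75°
rotate_crank_by(-34°): θ ← -75° -34° = -109°
rotate_crank_by(-32°): θ ← -109° -32° = -141°
rotate_crank_by(+18°): θ ← -141° +18° = -123°
crank pin P = (r cos θ, r sin θ) = (-21.240922, -32.708152)
h = r sin θ − e = -32.708152 − 4 = -36.708152
x = r cos θ + √(L² − h²) = -21.240922 + √(59536.0 − 1347.4884) = -21.240922 + 241.222950 = 219.982028

219.9820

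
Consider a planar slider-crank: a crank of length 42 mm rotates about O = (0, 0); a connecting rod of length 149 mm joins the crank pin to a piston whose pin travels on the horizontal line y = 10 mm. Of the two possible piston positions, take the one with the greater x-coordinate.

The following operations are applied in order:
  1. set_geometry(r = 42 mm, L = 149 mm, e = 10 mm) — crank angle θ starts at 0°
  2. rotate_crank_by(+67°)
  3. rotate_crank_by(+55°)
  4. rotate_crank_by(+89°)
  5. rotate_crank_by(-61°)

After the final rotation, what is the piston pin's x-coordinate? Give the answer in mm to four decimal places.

112.2203

set_geometry: r = 42 mm, L = 149 mm, e = 10 mm; θ ← 0°
rotate_crank_by(+67°): θ ← 0° +67° = 67°
rotate_crank_by(+55°): θ ← 67° +55° = 122°
rotate_crank_by(+89°): θ ← 122° +89° = 211°
rotate_crank_by(-61°): θ ← 211° -61° = 150°
crank pin P = (r cos θ, r sin θ) = (-36.373067, 21.000000)
h = r sin θ − e = 21.000000 − 10 = 11.000000
x = r cos θ + √(L² − h²) = -36.373067 + √(22201.0 − 121.0000) = -36.373067 + 148.593405 = 112.220338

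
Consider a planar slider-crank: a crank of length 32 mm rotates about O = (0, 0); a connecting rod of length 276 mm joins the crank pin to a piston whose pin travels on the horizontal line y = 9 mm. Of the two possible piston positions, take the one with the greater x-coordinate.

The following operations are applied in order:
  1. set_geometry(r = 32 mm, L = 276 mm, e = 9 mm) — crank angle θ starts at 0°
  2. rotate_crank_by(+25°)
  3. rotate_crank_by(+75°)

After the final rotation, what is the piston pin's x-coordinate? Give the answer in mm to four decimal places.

set_geometry: r = 32 mm, L = 276 mm, e = 9 mm; θ ← 0°
rotate_crank_by(+25°): θ ← 0° +25° = 25°
rotate_crank_by(+75°): θ ← 25° +75° = 100°
crank pin P = (r cos θ, r sin θ) = (-5.556742, 31.513848)
h = r sin θ − e = 31.513848 − 9 = 22.513848
x = r cos θ + √(L² − h²) = -5.556742 + √(76176.0 − 506.8734) = -5.556742 + 275.080219 = 269.523477

269.5235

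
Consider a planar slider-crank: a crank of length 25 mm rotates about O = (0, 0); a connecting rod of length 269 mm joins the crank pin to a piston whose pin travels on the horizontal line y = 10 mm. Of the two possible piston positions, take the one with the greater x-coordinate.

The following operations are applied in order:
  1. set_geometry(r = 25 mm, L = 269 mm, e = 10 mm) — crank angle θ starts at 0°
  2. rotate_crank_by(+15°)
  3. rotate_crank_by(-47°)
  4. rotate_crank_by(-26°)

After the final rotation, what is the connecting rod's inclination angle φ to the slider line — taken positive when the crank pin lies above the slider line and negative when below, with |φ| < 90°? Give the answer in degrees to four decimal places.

-6.6607

set_geometry: r = 25 mm, L = 269 mm, e = 10 mm; θ ← 0°
rotate_crank_by(+15°): θ ← 0° +15° = 15°
rotate_crank_by(-47°): θ ← 15° -47° = -32°
rotate_crank_by(-26°): θ ← -32° -26° = -58°
crank pin P = (r cos θ, r sin θ) = (13.247982, -21.201202)
h = r sin θ − e = -21.201202 − 10 = -31.201202
sin φ = h / L = -31.201202 / 269 = -0.11598960
φ = arcsin(-0.11598960) = -6.660707°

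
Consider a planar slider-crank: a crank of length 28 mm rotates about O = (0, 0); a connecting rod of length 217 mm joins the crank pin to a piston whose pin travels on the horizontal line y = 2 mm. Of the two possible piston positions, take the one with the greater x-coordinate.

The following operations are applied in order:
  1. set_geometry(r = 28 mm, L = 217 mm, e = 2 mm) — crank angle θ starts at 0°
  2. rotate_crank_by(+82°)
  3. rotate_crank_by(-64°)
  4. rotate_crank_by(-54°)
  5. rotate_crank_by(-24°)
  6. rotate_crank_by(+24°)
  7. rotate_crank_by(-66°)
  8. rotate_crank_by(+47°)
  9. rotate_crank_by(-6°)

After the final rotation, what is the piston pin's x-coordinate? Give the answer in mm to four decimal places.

228.9518

set_geometry: r = 28 mm, L = 217 mm, e = 2 mm; θ ← 0°
rotate_crank_by(+82°): θ ← 0° +82° = 82°
rotate_crank_by(-64°): θ ← 82° -64° = 18°
rotate_crank_by(-54°): θ ← 18° -54° = -36°
rotate_crank_by(-24°): θ ← -36° -24° = -60°
rotate_crank_by(+24°): θ ← -60° +24° = -36°
rotate_crank_by(-66°): θ ← -36° -66° = -102°
rotate_crank_by(+47°): θ ← -102° +47° = -55°
rotate_crank_by(-6°): θ ← -55° -6° = -61°
crank pin P = (r cos θ, r sin θ) = (13.574669, -24.489352)
h = r sin θ − e = -24.489352 − 2 = -26.489352
x = r cos θ + √(L² − h²) = 13.574669 + √(47089.0 − 701.6858) = 13.574669 + 215.377144 = 228.951814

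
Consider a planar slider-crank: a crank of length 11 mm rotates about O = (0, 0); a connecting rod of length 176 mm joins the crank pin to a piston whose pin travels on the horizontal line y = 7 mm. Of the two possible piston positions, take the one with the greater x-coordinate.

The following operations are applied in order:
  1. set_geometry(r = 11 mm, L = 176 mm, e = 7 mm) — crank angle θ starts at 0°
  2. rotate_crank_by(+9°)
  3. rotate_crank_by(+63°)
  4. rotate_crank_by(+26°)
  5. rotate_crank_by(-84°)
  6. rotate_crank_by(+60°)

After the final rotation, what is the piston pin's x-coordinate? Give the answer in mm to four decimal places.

178.9957

set_geometry: r = 11 mm, L = 176 mm, e = 7 mm; θ ← 0°
rotate_crank_by(+9°): θ ← 0° +9° = 9°
rotate_crank_by(+63°): θ ← 9° +63° = 72°
rotate_crank_by(+26°): θ ← 72° +26° = 98°
rotate_crank_by(-84°): θ ← 98° -84° = 14°
rotate_crank_by(+60°): θ ← 14° +60° = 74°
crank pin P = (r cos θ, r sin θ) = (3.032011, 10.573879)
h = r sin θ − e = 10.573879 − 7 = 3.573879
x = r cos θ + √(L² − h²) = 3.032011 + √(30976.0 − 12.7726) = 3.032011 + 175.963710 = 178.995721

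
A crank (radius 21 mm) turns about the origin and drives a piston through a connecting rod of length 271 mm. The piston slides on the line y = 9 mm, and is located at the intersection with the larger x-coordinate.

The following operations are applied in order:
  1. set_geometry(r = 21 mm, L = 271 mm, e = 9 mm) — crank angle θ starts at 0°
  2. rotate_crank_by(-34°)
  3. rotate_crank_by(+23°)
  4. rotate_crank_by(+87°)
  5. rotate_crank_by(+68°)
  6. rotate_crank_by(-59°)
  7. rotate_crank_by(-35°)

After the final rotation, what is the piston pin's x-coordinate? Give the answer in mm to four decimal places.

set_geometry: r = 21 mm, L = 271 mm, e = 9 mm; θ ← 0°
rotate_crank_by(-34°): θ ← 0° -34° = -34°
rotate_crank_by(+23°): θ ← -34° +23° = -11°
rotate_crank_by(+87°): θ ← -11° +87° = 76°
rotate_crank_by(+68°): θ ← 76° +68° = 144°
rotate_crank_by(-59°): θ ← 144° -59° = 85°
rotate_crank_by(-35°): θ ← 85° -35° = 50°
crank pin P = (r cos θ, r sin θ) = (13.498540, 16.086933)
h = r sin θ − e = 16.086933 − 9 = 7.086933
x = r cos θ + √(L² − h²) = 13.498540 + √(73441.0 − 50.2246) = 13.498540 + 270.907319 = 284.405859

284.4059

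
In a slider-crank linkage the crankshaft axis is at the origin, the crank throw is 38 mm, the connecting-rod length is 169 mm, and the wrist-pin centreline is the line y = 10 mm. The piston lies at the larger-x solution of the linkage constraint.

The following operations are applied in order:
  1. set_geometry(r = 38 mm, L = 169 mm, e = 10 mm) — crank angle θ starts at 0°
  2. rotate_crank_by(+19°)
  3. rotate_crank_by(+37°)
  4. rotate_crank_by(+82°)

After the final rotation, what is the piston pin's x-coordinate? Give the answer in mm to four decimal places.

set_geometry: r = 38 mm, L = 169 mm, e = 10 mm; θ ← 0°
rotate_crank_by(+19°): θ ← 0° +19° = 19°
rotate_crank_by(+37°): θ ← 19° +37° = 56°
rotate_crank_by(+82°): θ ← 56° +82° = 138°
crank pin P = (r cos θ, r sin θ) = (-28.239503, 25.426963)
h = r sin θ − e = 25.426963 − 10 = 15.426963
x = r cos θ + √(L² − h²) = -28.239503 + √(28561.0 − 237.9912) = -28.239503 + 168.294411 = 140.054908

140.0549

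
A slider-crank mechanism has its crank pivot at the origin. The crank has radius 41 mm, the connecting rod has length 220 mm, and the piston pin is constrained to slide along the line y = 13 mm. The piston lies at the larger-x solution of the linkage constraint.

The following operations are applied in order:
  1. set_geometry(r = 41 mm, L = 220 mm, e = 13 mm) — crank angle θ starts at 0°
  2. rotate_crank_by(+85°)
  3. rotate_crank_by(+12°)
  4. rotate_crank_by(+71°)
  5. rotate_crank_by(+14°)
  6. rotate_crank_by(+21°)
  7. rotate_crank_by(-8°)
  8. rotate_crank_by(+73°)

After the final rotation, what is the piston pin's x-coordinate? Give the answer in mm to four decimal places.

set_geometry: r = 41 mm, L = 220 mm, e = 13 mm; θ ← 0°
rotate_crank_by(+85°): θ ← 0° +85° = 85°
rotate_crank_by(+12°): θ ← 85° +12° = 97°
rotate_crank_by(+71°): θ ← 97° +71° = 168°
rotate_crank_by(+14°): θ ← 168° +14° = 182°
rotate_crank_by(+21°): θ ← 182° +21° = 203°
rotate_crank_by(-8°): θ ← 203° -8° = 195°
rotate_crank_by(+73°): θ ← 195° +73° = 268°
crank pin P = (r cos θ, r sin θ) = (-1.430879, -40.975024)
h = r sin θ − e = -40.975024 − 13 = -53.975024
x = r cos θ + √(L² − h²) = -1.430879 + √(48400.0 − 2913.3032) = -1.430879 + 213.276105 = 211.845225

211.8452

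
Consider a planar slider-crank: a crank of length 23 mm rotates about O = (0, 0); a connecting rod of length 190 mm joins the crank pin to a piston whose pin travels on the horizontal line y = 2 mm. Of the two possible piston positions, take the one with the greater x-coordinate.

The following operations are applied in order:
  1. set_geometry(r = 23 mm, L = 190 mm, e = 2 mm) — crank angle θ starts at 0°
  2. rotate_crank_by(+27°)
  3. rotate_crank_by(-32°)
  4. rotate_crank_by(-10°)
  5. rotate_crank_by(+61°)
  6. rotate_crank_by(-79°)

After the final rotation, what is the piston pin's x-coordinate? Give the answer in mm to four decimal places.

set_geometry: r = 23 mm, L = 190 mm, e = 2 mm; θ ← 0°
rotate_crank_by(+27°): θ ← 0° +27° = 27°
rotate_crank_by(-32°): θ ← 27° -32° = -5°
rotate_crank_by(-10°): θ ← -5° -10° = -15°
rotate_crank_by(+61°): θ ← -15° +61° = 46°
rotate_crank_by(-79°): θ ← 46° -79° = -33°
crank pin P = (r cos θ, r sin θ) = (19.289423, -12.526698)
h = r sin θ − e = -12.526698 − 2 = -14.526698
x = r cos θ + √(L² − h²) = 19.289423 + √(36100.0 − 211.0249) = 19.289423 + 189.443857 = 208.733280

208.7333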